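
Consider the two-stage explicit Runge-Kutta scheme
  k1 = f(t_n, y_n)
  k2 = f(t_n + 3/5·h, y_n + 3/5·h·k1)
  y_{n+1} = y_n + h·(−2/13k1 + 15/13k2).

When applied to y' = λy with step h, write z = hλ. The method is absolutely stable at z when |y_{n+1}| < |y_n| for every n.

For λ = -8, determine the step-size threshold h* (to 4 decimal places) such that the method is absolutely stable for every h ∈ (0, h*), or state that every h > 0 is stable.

(-1.4444,0); λ=-8 ⇒ h* = (13/9)/8 = 0.1806.

Set f=λy, z=hλ:
  k1=λy_n ⇒ h·k1=z·y_n;  k2=λ(1+3/5z)y_n ⇒ h·k2=z(1+3/5z)y_n
  y_{n+1}/y_n = 1 − 2/13z + 15/13z(1+3/5z) = 1 + z + 9/13z²
  ⇒ R(z) = 1 + z + 9/13z².

Find x<0 with |R(x)|<1.
x=-0.86: |R|=0.6520
R=1: x+9/13x²=0 ⇒ x=−13/9=-1.4444; min R=1−1/(4·9/13)=0.6389>−1
Confirm numerically:
  x=-1.346: |R|=0.90826 <1
  x=-1.140: |R|=0.75972 <1
  x=-1.054: |R|=0.71510 <1
  x=-1.793: |R|=1.43266 >1
  x=-1.728: |R|=1.33922 >1
  x=-1.599: |R|=1.17109 >1
Stable set (-1.4444, 0).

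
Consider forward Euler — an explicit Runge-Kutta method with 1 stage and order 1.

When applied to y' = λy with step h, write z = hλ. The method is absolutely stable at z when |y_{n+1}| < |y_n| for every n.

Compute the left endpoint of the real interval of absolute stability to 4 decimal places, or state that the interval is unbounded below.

Set f=λy, z=hλ:
  order 1, 1-stage ⇒ R(z)=1+z
  (e.g. R(-0.71)=0.29000, |R|=0.29000)

Solve |R(x)|<1 on ℝ⁻.
x=-0.71: |R|=0.2900
|R(-1.73)|=0.7300 |R(-1.29)|=0.2900 |R(-1.28)|=0.2800
Bisect:
  x_lo=-2.5828 |R|=1.5828  x_hi=-0.0579 |R|=0.9421
  mid=-1.32036 |R|=0.32036 →hi
  mid=-1.95158 |R|=0.95158 →hi
  mid=-2.26719 |R|=1.26719 →lo
  mid=-2.10939 |R|=1.10939 →lo
  mid=-2.03048 |R|=1.03048 →lo
  mid=-1.99103 |R|=0.99103 →hi
  mid=-2.01076 |R|=1.01076 →lo
  mid=-2.00090 |R|=1.00090 →lo
  mid=-1.99596 |R|=0.99596 →hi
  ...
  [-2.00013,-1.99997] ⇒ x*=-2.0000
Stable set (-2.0000, 0).

z* = -2.0000.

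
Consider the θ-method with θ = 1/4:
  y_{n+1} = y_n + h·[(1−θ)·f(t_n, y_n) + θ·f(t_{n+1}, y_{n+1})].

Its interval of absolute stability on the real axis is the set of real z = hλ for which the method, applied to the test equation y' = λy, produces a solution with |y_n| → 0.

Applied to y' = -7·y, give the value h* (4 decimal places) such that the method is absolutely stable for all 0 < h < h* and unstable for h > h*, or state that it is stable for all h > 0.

With y'=λy (z=hλ):
  y_{n+1} = y_n + z·[3/4·y_n + 1/4·y_{n+1}] ⇒ (1 − 1/4z)y_{n+1} = (1 + 3/4z)y_n
  R(z) = (1 + 3/4z)/(1 − 1/4z).

Find x<0 with |R(x)|<1.
x=-1.47: |R|=0.0750
R=−1: 1+3/4x = −1+1/4x ⇒ -1/2x=2 ⇒ x=2/(-1/2)=-4.0000
Confirm numerically:
  x=-2.821: |R|=0.65430 <1
  x=-2.769: |R|=0.63628 <1
  x=-2.665: |R|=0.59940 <1
  x=-4.418: |R|=1.09931 >1
  x=-4.306: |R|=1.07368 >1
  x=-4.076: |R|=1.01882 >1
So |R|<1 on (-4.0000, 0).

(-4.0000,0); λ=-7 ⇒ h* = (4)/7 = 0.5714.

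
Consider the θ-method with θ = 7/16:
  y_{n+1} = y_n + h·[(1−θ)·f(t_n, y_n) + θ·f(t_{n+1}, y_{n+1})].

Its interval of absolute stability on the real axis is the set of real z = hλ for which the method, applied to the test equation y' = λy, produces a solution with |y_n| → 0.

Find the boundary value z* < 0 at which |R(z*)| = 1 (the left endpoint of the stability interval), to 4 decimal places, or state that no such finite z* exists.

z* = -16.0000.

Test eqn y'=λy, z=hλ:
  y_{n+1} = y_n + z·[9/16·y_n + 7/16·y_{n+1}] ⇒ (1 − 7/16z)y_{n+1} = (1 + 9/16z)y_n
  Hence R(z) = (1 + 9/16z)/(1 − 7/16z).

Solve |R(x)|<1 on ℝ⁻.
x=-1.1: |R|=0.2574
R=−1: 1+9/16x = −1+7/16x ⇒ -1/8x=2 ⇒ x=2/(-1/8)=-16.0000
Confirm numerically:
  x=-9.330: |R|=0.83594 <1
  x=-7.887: |R|=0.77214 <1
  x=-6.970: |R|=0.72125 <1
  x=-16.417: |R|=1.00637 >1
  x=-16.031: |R|=1.00048 >1
Interval (-16.0000, 0).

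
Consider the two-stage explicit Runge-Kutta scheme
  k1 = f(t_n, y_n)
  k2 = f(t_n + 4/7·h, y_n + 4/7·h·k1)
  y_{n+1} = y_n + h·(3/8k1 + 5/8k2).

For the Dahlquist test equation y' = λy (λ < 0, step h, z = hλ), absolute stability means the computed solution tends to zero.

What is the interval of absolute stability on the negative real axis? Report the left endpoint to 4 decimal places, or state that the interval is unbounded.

On y'=λy, z=hλ:
  k1=λy_n ⇒ h·k1=z·y_n;  k2=λ(1+4/7z)y_n ⇒ h·k2=z(1+4/7z)y_n
  y_{n+1}/y_n = 1 + 3/8z + 5/8z(1+4/7z) = 1 + z + 5/14z²
  ⇒ R(z) = 1 + z + 5/14z².

Need |R(x)|<1, x<0.
x=-0.36: |R|=0.6863
R=1: x+5/14x²=0 ⇒ x=−14/5=-2.8000; min R=1−1/(4·5/14)=0.3000>−1
Confirm numerically:
  x=-2.630: |R|=0.84032 <1
  x=-2.522: |R|=0.74960 <1
  x=-1.770: |R|=0.34889 <1
  x=-1.311: |R|=0.30283 <1
  x=-3.288: |R|=1.57305 >1
  x=-3.089: |R|=1.31883 >1
  x=-2.924: |R|=1.12949 >1
Interval (-2.8000, 0).

(-2.8000, 0).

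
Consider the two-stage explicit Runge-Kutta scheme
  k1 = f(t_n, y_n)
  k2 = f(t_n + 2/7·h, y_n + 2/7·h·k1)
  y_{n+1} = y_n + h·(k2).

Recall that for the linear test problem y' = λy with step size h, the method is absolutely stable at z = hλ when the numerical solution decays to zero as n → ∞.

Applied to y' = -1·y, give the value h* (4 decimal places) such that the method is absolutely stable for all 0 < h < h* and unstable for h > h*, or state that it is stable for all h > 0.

(-3.5000,0); λ=-1 ⇒ h* = (7/2)/1 = 3.5000.

Test eqn y'=λy, z=hλ:
  k1=λy_n ⇒ h·k1=z·y_n;  k2=λ(1+2/7z)y_n ⇒ h·k2=z(1+2/7z)y_n
  y_{n+1}/y_n = 1 + z(1+2/7z) = 1 + z + 2/7z²
  Hence R(z) = 1 + z + 2/7z².

Boundary: |R(x)|=1, x<0.
x=-1.34: |R|=0.1730
R=1: x+2/7x²=0 ⇒ x=−7/2=-3.5000; min R=1−1/(4·2/7)=0.1250>−1
Confirm numerically:
  x=-3.459: |R|=0.95948 <1
  x=-2.964: |R|=0.54608 <1
  x=-2.581: |R|=0.32230 <1
  x=-1.617: |R|=0.13005 <1
  x=-4.060: |R|=1.64960 >1
  x=-3.611: |R|=1.11452 >1
So |R|<1 on (-3.5000, 0).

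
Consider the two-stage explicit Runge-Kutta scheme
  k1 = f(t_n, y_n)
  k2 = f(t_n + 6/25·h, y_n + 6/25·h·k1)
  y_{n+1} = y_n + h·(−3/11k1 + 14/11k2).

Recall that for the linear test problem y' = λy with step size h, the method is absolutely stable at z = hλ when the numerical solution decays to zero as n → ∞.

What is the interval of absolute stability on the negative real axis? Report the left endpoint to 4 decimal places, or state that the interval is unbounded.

(-3.2738, 0).

On y'=λy, z=hλ:
  k1=λy_n ⇒ h·k1=z·y_n;  k2=λ(1+6/25z)y_n ⇒ h·k2=z(1+6/25z)y_n
  y_{n+1}/y_n = 1 − 3/11z + 14/11z(1+6/25z) = 1 + z + 84/275z²
  ⇒ R(z) = 1 + z + 84/275z².

Find x<0 with |R(x)|<1.
x=-0.91: |R|=0.3429
R=1: x+84/275x²=0 ⇒ x=−275/84=-3.2738; min R=1−1/(4·84/275)=0.1815>−1
Confirm numerically:
  x=-2.942: |R|=0.70182 <1
  x=-2.763: |R|=0.56889 <1
  x=-1.875: |R|=0.19886 <1
  x=-1.497: |R|=0.18753 <1
  x=-3.810: |R|=1.62401 >1
  x=-3.767: |R|=1.56749 >1
  x=-3.419: |R|=1.15163 >1
Interval (-3.2738, 0).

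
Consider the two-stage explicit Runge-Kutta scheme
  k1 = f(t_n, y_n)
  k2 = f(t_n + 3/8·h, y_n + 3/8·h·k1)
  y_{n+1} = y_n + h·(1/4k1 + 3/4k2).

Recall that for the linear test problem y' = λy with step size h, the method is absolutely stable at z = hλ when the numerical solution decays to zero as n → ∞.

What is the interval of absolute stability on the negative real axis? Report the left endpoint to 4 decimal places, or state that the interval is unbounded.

z∈(-3.5556,0).

Set f=λy, z=hλ:
  k1=λy_n ⇒ h·k1=z·y_n;  k2=λ(1+3/8z)y_n ⇒ h·k2=z(1+3/8z)y_n
  y_{n+1}/y_n = 1 + 1/4z + 3/4z(1+3/8z) = 1 + z + 9/32z²
  R(z) = 1 + z + 9/32z².

Need |R(x)|<1, x<0.
x=-0.46: |R|=0.5995
R=1: x+9/32x²=0 ⇒ x=−32/9=-3.5556; min R=1−1/(4·9/32)=0.1111>−1
Confirm numerically:
  x=-3.416: |R|=0.86592 <1
  x=-3.347: |R|=0.80368 <1
  x=-2.571: |R|=0.28807 <1
  x=-4.059: |R|=1.57473 >1
  x=-3.890: |R|=1.36590 >1
Interval (-3.5556, 0).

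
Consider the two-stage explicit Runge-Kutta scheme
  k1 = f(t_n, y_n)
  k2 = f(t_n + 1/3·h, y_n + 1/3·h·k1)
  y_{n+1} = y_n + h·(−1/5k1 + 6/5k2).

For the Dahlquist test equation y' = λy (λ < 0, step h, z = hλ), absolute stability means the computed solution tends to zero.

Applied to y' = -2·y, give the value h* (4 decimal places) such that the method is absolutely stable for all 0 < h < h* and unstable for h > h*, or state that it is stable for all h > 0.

(-2.5000,0); λ=-2 ⇒ h* = (5/2)/2 = 1.2500.

Set f=λy, z=hλ:
  k1=λy_n ⇒ h·k1=z·y_n;  k2=λ(1+1/3z)y_n ⇒ h·k2=z(1+1/3z)y_n
  y_{n+1}/y_n = 1 − 1/5z + 6/5z(1+1/3z) = 1 + z + 2/5z²
  R(z) = 1 + z + 2/5z².

Find x<0 with |R(x)|<1.
x=-0.37: |R|=0.6848
R=1: x+2/5x²=0 ⇒ x=−5/2=-2.5000; min R=1−1/(4·2/5)=0.3750>−1
Confirm numerically:
  x=-2.219: |R|=0.75058 <1
  x=-1.957: |R|=0.57494 <1
  x=-1.838: |R|=0.51330 <1
  x=-1.310: |R|=0.37644 <1
  x=-2.937: |R|=1.51339 >1
  x=-2.892: |R|=1.45347 >1
  x=-2.601: |R|=1.10508 >1
So |R|<1 on (-2.5000, 0).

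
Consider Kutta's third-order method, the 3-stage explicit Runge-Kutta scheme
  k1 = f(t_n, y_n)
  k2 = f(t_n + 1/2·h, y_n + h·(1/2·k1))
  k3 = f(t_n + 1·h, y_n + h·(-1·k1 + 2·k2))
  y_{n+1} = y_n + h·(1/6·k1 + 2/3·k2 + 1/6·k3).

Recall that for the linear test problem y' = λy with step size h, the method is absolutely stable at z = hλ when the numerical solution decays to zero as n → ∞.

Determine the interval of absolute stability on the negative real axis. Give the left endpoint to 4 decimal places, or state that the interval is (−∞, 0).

With y'=λy (z=hλ):
  order 3, 3-stage ⇒ R(z)=1+z+z^2/2+z^3/6
  (e.g. R(-0.75)=0.46094, |R|=0.46094)

Boundary: |R(x)|=1, x<0.
x=-0.75: |R|=0.4609
|R(-1.25)|=0.2057 |R(-0.81)|=0.4295 |R(-0.67)|=0.5043
Bisect:
  x_lo=-3.2326 |R|=2.6377  x_hi=-0.2227 |R|=0.8003
  mid=-1.72765 |R|=0.09471 →hi
  mid=-2.48013 |R|=0.94718 →hi
  mid=-2.85638 |R|=1.66107 →lo
  mid=-2.66825 |R|=1.27461 →lo
  mid=-2.57419 |R|=1.10393 →lo
  mid=-2.52716 |R|=1.02387 →lo
  mid=-2.50365 |R|=0.98511 →hi
  mid=-2.51541 |R|=1.00438 →lo
  mid=-2.50953 |R|=0.99472 →hi
  ...
  [-2.51283,-2.51265] ⇒ x*=-2.5127
Stable set (-2.5127, 0).

(-2.5127, 0).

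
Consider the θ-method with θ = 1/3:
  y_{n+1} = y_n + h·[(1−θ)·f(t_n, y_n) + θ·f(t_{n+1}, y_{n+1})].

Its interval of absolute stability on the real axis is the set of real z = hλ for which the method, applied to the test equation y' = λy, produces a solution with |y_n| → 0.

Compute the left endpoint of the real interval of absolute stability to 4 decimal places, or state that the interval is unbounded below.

left endpoint -6.0000.

Set f=λy, z=hλ:
  y_{n+1} = y_n + z·[2/3·y_n + 1/3·y_{n+1}] ⇒ (1 − 1/3z)y_{n+1} = (1 + 2/3z)y_n
  ⇒ R(z) = (1 + 2/3z)/(1 − 1/3z).

Solve |R(x)|<1 on ℝ⁻.
x=-0.5: |R|=0.5714
R=−1: 1+2/3x = −1+1/3x ⇒ -1/3x=2 ⇒ x=2/(-1/3)=-6.0000
Confirm numerically:
  x=-3.394: |R|=0.59243 <1
  x=-3.285: |R|=0.56802 <1
  x=-2.465: |R|=0.35316 <1
  x=-6.388: |R|=1.04133 >1
  x=-6.365: |R|=1.03897 >1
Interval (-6.0000, 0).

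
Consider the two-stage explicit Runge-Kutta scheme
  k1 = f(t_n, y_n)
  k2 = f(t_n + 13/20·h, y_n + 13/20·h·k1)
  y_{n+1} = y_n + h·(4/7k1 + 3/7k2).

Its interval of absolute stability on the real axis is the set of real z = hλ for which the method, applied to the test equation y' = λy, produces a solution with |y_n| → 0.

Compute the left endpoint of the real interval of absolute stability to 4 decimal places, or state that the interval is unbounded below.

left endpoint -3.5897.

Set f=λy, z=hλ:
  k1=λy_n ⇒ h·k1=z·y_n;  k2=λ(1+13/20z)y_n ⇒ h·k2=z(1+13/20z)y_n
  y_{n+1}/y_n = 1 + 4/7z + 3/7z(1+13/20z) = 1 + z + 39/140z²
  so R(z) = 1 + z + 39/140z².

Boundary: |R(x)|=1, x<0.
x=-0.73: |R|=0.4185
R=1: x+39/140x²=0 ⇒ x=−140/39=-3.5897; min R=1−1/(4·39/140)=0.1026>−1
Confirm numerically:
  x=-3.316: |R|=0.74713 <1
  x=-2.680: |R|=0.32081 <1
  x=-2.194: |R|=0.14694 <1
  x=-1.486: |R|=0.12914 <1
  x=-4.068: |R|=1.54197 >1
  x=-3.952: |R|=1.39881 >1
So |R|<1 on (-3.5897, 0).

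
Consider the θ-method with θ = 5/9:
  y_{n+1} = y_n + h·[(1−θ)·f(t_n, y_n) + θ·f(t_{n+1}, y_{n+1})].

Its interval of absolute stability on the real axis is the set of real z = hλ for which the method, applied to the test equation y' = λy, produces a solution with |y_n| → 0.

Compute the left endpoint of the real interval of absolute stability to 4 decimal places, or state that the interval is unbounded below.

(−∞, 0) — no finite endpoint.

Set f=λy, z=hλ:
  y_{n+1} = y_n + z·[4/9·y_n + 5/9·y_{n+1}] ⇒ (1 − 5/9z)y_{n+1} = (1 + 4/9z)y_n
  Hence R(z) = (1 + 4/9z)/(1 − 5/9z).

Solve |R(x)|<1 on ℝ⁻.
x=-0.63: |R|=0.5333
x=-2: |R|=0.0526
x=-10: |R|=0.5254
x=-100: |R|=0.7682
θ=5/9≥1/2 ⇒ |1+4/9x|<|1−5/9x| ∀x<0 ⇒ stable on all of ℝ⁻.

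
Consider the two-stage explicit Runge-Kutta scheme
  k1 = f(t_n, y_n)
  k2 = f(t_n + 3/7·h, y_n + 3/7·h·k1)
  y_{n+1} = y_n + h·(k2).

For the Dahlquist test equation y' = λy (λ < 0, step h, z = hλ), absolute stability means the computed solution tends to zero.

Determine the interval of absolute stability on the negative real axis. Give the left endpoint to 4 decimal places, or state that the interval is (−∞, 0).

(-2.3333, 0).

With y'=λy (z=hλ):
  k1=λy_n ⇒ h·k1=z·y_n;  k2=λ(1+3/7z)y_n ⇒ h·k2=z(1+3/7z)y_n
  y_{n+1}/y_n = 1 + z(1+3/7z) = 1 + z + 3/7z²
  R(z) = 1 + z + 3/7z².

Need |R(x)|<1, x<0.
x=-0.9: |R|=0.4471
R=1: x+3/7x²=0 ⇒ x=−7/3=-2.3333; min R=1−1/(4·3/7)=0.4167>−1
Confirm numerically:
  x=-2.194: |R|=0.86899 <1
  x=-2.071: |R|=0.76716 <1
  x=-1.529: |R|=0.47293 <1
  x=-2.737: |R|=1.47350 >1
  x=-2.647: |R|=1.35583 >1
  x=-2.632: |R|=1.33690 >1
Interval (-2.3333, 0).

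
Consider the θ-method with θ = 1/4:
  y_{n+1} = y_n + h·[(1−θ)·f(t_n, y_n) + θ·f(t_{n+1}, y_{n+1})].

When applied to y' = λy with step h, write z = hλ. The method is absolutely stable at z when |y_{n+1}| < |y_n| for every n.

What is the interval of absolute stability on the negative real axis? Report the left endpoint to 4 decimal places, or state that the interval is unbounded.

(-4.0000, 0).

On y'=λy, z=hλ:
  y_{n+1} = y_n + z·[3/4·y_n + 1/4·y_{n+1}] ⇒ (1 − 1/4z)y_{n+1} = (1 + 3/4z)y_n
  Hence R(z) = (1 + 3/4z)/(1 − 1/4z).

Solve |R(x)|<1 on ℝ⁻.
x=-1.04: |R|=0.1746
R=−1: 1+3/4x = −1+1/4x ⇒ -1/2x=2 ⇒ x=2/(-1/2)=-4.0000
Confirm numerically:
  x=-3.385: |R|=0.83345 <1
  x=-2.935: |R|=0.69286 <1
  x=-1.778: |R|=0.23088 <1
  x=-4.434: |R|=1.10292 >1
  x=-4.211: |R|=1.05139 >1
So |R|<1 on (-4.0000, 0).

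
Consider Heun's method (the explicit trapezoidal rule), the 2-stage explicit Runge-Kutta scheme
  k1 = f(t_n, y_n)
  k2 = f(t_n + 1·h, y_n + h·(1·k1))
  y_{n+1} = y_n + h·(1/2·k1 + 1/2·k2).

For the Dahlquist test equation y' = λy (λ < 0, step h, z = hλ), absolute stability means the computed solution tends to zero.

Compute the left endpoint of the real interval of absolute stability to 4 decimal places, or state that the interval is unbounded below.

Set f=λy, z=hλ:
  order 2, 2-stage ⇒ R(z)=1+z+z^2/2
  (e.g. R(-0.99)=0.50005, |R|=0.50005)

Solve |R(x)|<1 on ℝ⁻.
x=-0.99: |R|=0.5000
|R(-2.15)|=1.1612 |R(-1.19)|=0.5181 |R(-0.8)|=0.5200
Bisect:
  x_lo=-2.7252 |R|=1.9882  x_hi=-0.1061 |R|=0.8996
  mid=-1.41565 |R|=0.58638 →hi
  mid=-2.07045 |R|=1.07293 →lo
  mid=-1.74305 |R|=0.77606 →hi
  mid=-1.90675 |R|=0.91110 →hi
  mid=-1.98860 |R|=0.98866 →hi
  mid=-2.02952 |R|=1.02996 →lo
  mid=-2.00906 |R|=1.00910 →lo
  mid=-1.99883 |R|=0.99883 →hi
  ...
  [-2.00011,-1.99995] ⇒ x*=-2.0000
Stable set (-2.0000, 0).

z* = -2.0000.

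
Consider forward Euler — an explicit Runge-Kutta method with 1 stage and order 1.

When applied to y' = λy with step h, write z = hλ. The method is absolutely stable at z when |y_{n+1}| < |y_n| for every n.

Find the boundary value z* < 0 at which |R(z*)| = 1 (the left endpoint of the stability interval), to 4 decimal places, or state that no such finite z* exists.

On y'=λy, z=hλ:
  order 1, 1-stage ⇒ R(z)=1+z
  (e.g. R(-1.19)=-0.19000, |R|=0.19000)

Solve |R(x)|<1 on ℝ⁻.
x=-1.19: |R|=0.1900
|R(-2.16)|=1.1600 |R(-0.87)|=0.1300 |R(-0.85)|=0.1500
Bisect:
  x_lo=-2.5814 |R|=1.5814  x_hi=-0.2910 |R|=0.7090
  mid=-1.43623 |R|=0.43623 →hi
  mid=-2.00883 |R|=1.00883 →lo
  mid=-1.72253 |R|=0.72253 →hi
  mid=-1.86568 |R|=0.86568 →hi
  mid=-1.93726 |R|=0.93726 →hi
  mid=-1.97305 |R|=0.97305 →hi
  mid=-1.99094 |R|=0.99094 →hi
  mid=-1.99989 |R|=0.99989 →hi
  mid=-2.00436 |R|=1.00436 →lo
  mid=-2.00212 |R|=1.00212 →lo
  ...
  [-2.00003,-1.99989] ⇒ x*=-2.0000
Interval (-2.0000, 0).

left endpoint -2.0000.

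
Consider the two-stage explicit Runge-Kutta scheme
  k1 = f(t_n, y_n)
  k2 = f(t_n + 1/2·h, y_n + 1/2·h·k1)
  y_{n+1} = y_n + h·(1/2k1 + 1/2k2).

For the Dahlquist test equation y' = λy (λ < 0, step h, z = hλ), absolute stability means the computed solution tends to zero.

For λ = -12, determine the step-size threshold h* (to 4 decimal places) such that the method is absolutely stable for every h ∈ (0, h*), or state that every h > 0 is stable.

(-4.0000,0); λ=-12 ⇒ h* = (4)/12 = 0.3333.

Test eqn y'=λy, z=hλ:
  k1=λy_n ⇒ h·k1=z·y_n;  k2=λ(1+1/2z)y_n ⇒ h·k2=z(1+1/2z)y_n
  y_{n+1}/y_n = 1 + 1/2z + 1/2z(1+1/2z) = 1 + z + 1/4z²
  R(z) = 1 + z + 1/4z².

Solve |R(x)|<1 on ℝ⁻.
x=-1.24: |R|=0.1444
R=1: x+1/4x²=0 ⇒ x=−4=-4.0000; min R=1−1/(4·1/4)=0.0000>−1
Confirm numerically:
  x=-2.676: |R|=0.11424 <1
  x=-2.141: |R|=0.00497 <1
  x=-1.922: |R|=0.00152 <1
  x=-4.476: |R|=1.53264 >1
  x=-4.380: |R|=1.41610 >1
Interval (-4.0000, 0).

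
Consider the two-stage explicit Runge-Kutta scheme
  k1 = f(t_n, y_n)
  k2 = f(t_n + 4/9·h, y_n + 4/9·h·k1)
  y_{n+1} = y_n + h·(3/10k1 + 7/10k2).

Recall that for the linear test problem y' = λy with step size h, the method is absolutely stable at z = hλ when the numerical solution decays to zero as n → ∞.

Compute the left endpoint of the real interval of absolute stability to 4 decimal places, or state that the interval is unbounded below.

z* = -3.2143.

Test eqn y'=λy, z=hλ:
  k1=λy_n ⇒ h·k1=z·y_n;  k2=λ(1+4/9z)y_n ⇒ h·k2=z(1+4/9z)y_n
  y_{n+1}/y_n = 1 + 3/10z + 7/10z(1+4/9z) = 1 + z + 14/45z²
  R(z) = 1 + z + 14/45z².

Boundary: |R(x)|=1, x<0.
x=-1.76: |R|=0.2037
R=1: x+14/45x²=0 ⇒ x=−45/14=-3.2143; min R=1−1/(4·14/45)=0.1964>−1
Confirm numerically:
  x=-2.556: |R|=0.47653 <1
  x=-2.439: |R|=0.41171 <1
  x=-2.198: |R|=0.30504 <1
  x=-1.391: |R|=0.21096 <1
  x=-3.634: |R|=1.47452 >1
  x=-3.433: |R|=1.23360 >1
  x=-3.316: |R|=1.10493 >1
Stable set (-3.2143, 0).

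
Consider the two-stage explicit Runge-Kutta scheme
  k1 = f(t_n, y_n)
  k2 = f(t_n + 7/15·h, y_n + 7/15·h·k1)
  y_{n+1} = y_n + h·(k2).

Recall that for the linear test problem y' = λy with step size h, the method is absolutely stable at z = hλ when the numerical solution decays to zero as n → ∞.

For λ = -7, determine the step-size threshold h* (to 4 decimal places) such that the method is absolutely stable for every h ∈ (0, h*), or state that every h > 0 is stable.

(-2.1429,0); λ=-7 ⇒ h* = (15/7)/7 = 0.3061.

Set f=λy, z=hλ:
  k1=λy_n ⇒ h·k1=z·y_n;  k2=λ(1+7/15z)y_n ⇒ h·k2=z(1+7/15z)y_n
  y_{n+1}/y_n = 1 + z(1+7/15z) = 1 + z + 7/15z²
  Hence R(z) = 1 + z + 7/15z².

Find x<0 with |R(x)|<1.
x=-0.77: |R|=0.5067
R=1: x+7/15x²=0 ⇒ x=−15/7=-2.1429; min R=1−1/(4·7/15)=0.4643>−1
Confirm numerically:
  x=-1.876: |R|=0.76638 <1
  x=-1.072: |R|=0.46429 <1
  x=-1.004: |R|=0.46641 <1
  x=-2.529: |R|=1.45573 >1
  x=-2.220: |R|=1.07992 >1
Interval (-2.1429, 0).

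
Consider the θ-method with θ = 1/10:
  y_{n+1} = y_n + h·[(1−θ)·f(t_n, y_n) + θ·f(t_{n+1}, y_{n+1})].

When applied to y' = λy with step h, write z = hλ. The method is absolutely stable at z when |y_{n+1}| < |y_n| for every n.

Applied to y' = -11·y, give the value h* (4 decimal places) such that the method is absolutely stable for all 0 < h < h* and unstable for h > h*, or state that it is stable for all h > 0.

With y'=λy (z=hλ):
  y_{n+1} = y_n + z·[9/10·y_n + 1/10·y_{n+1}] ⇒ (1 − 1/10z)y_{n+1} = (1 + 9/10z)y_n
  so R(z) = (1 + 9/10z)/(1 − 1/10z).

Need |R(x)|<1, x<0.
x=-1.58: |R|=0.3644
R=−1: 1+9/10x = −1+1/10x ⇒ -4/5x=2 ⇒ x=2/(-4/5)=-2.5000
Confirm numerically:
  x=-2.386: |R|=0.92637 <1
  x=-2.161: |R|=0.77699 <1
  x=-1.274: |R|=0.13003 <1
  x=-2.960: |R|=1.28395 >1
  x=-2.697: |R|=1.12412 >1
  x=-2.648: |R|=1.09361 >1
Interval (-2.5000, 0).

(-2.5000,0); λ=-11 ⇒ h* = (5/2)/11 = 0.2273.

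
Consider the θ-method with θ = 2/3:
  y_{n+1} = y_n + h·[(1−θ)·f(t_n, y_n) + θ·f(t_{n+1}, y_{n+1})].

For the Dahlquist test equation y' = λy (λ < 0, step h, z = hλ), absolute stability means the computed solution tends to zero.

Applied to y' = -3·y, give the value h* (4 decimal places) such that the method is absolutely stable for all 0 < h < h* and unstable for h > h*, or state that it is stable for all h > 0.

With y'=λy (z=hλ):
  y_{n+1} = y_n + z·[1/3·y_n + 2/3·y_{n+1}] ⇒ (1 − 2/3z)y_{n+1} = (1 + 1/3z)y_n
  R(z) = (1 + 1/3z)/(1 − 2/3z).

Need |R(x)|<1, x<0.
x=-1.18: |R|=0.3396
x=-2: |R|=0.1429
x=-10: |R|=0.3043
x=-100: |R|=0.4778
θ=2/3≥1/2 ⇒ |1+1/3x|<|1−2/3x| ∀x<0 ⇒ stable on all of ℝ⁻.

unbounded; (−∞, 0). Any h>0 works for λ=-3.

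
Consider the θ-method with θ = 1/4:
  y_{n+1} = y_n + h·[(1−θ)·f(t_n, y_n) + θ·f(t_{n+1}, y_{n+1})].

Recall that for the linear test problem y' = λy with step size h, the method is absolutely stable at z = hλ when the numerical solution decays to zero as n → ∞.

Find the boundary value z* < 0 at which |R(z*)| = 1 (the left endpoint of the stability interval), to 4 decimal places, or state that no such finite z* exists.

Test eqn y'=λy, z=hλ:
  y_{n+1} = y_n + z·[3/4·y_n + 1/4·y_{n+1}] ⇒ (1 − 1/4z)y_{n+1} = (1 + 3/4z)y_n
  ⇒ R(z) = (1 + 3/4z)/(1 − 1/4z).

Solve |R(x)|<1 on ℝ⁻.
x=-1.57: |R|=0.1275
R=−1: 1+3/4x = −1+1/4x ⇒ -1/2x=2 ⇒ x=2/(-1/2)=-4.0000
Confirm numerically:
  x=-3.721: |R|=0.92773 <1
  x=-3.297: |R|=0.80732 <1
  x=-2.797: |R|=0.64602 <1
  x=-4.346: |R|=1.08291 >1
  x=-4.177: |R|=1.04329 >1
Stable set (-4.0000, 0).

z* = -4.0000.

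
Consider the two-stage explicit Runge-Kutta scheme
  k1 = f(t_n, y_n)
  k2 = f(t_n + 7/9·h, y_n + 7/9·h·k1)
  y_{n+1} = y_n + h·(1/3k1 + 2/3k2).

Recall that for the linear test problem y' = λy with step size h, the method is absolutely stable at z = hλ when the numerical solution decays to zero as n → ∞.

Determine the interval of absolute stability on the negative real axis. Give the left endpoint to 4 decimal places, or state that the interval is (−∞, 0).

Set f=λy, z=hλ:
  k1=λy_n ⇒ h·k1=z·y_n;  k2=λ(1+7/9z)y_n ⇒ h·k2=z(1+7/9z)y_n
  y_{n+1}/y_n = 1 + 1/3z + 2/3z(1+7/9z) = 1 + z + 14/27z²
  Hence R(z) = 1 + z + 14/27z².

Solve |R(x)|<1 on ℝ⁻.
x=-1.32: |R|=0.5835
R=1: x+14/27x²=0 ⇒ x=−27/14=-1.9286; min R=1−1/(4·14/27)=0.5179>−1
Confirm numerically:
  x=-1.458: |R|=0.64425 <1
  x=-1.055: |R|=0.52212 <1
  x=-1.008: |R|=0.51885 <1
  x=-2.520: |R|=1.77280 >1
  x=-2.043: |R|=1.12122 >1
  x=-1.987: |R|=1.06020 >1
Stable set (-1.9286, 0).

z∈(-1.9286,0).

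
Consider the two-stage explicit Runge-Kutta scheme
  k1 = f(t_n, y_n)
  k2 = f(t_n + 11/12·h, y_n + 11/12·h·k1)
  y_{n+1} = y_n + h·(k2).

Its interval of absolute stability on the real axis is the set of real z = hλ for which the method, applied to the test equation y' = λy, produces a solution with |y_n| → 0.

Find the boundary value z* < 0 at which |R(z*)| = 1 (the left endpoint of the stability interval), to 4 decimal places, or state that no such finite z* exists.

On y'=λy, z=hλ:
  k1=λy_n ⇒ h·k1=z·y_n;  k2=λ(1+11/12z)y_n ⇒ h·k2=z(1+11/12z)y_n
  y_{n+1}/y_n = 1 + z(1+11/12z) = 1 + z + 11/12z²
  ⇒ R(z) = 1 + z + 11/12z².

Need |R(x)|<1, x<0.
x=-0.45: |R|=0.7356
R=1: x+11/12x²=0 ⇒ x=−12/11=-1.0909; min R=1−1/(4·11/12)=0.7273>−1
Confirm numerically:
  x=-1.002: |R|=0.91834 <1
  x=-0.713: |R|=0.75300 <1
  x=-0.542: |R|=0.72728 <1
  x=-1.574: |R|=1.69702 >1
  x=-1.505: |R|=1.57127 >1
  x=-1.502: |R|=1.56600 >1
Stable set (-1.0909, 0).

left endpoint -1.0909.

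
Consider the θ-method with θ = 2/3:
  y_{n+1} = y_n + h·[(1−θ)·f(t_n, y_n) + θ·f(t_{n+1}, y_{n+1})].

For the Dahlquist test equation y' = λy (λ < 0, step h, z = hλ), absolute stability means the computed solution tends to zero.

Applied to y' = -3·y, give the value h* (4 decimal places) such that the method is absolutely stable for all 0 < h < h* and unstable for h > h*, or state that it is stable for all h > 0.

(−∞, 0) — no finite endpoint. Any h>0 works for λ=-3.

Test eqn y'=λy, z=hλ:
  y_{n+1} = y_n + z·[1/3·y_n + 2/3·y_{n+1}] ⇒ (1 − 2/3z)y_{n+1} = (1 + 1/3z)y_n
  Hence R(z) = (1 + 1/3z)/(1 − 2/3z).

Need |R(x)|<1, x<0.
x=-1.78: |R|=0.1860
x=-2: |R|=0.1429
x=-10: |R|=0.3043
x=-100: |R|=0.4778
θ=2/3≥1/2 ⇒ |1+1/3x|<|1−2/3x| ∀x<0 ⇒ stable on all of ℝ⁻.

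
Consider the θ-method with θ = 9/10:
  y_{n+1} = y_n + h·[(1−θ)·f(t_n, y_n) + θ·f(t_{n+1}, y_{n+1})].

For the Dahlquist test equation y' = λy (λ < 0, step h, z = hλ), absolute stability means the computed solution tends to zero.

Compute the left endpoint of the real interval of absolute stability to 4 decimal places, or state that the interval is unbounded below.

interval (−∞, 0).

On y'=λy, z=hλ:
  y_{n+1} = y_n + z·[1/10·y_n + 9/10·y_{n+1}] ⇒ (1 − 9/10z)y_{n+1} = (1 + 1/10z)y_n
  R(z) = (1 + 1/10z)/(1 − 9/10z).

Solve |R(x)|<1 on ℝ⁻.
x=-1.72: |R|=0.3250
x=-2: |R|=0.2857
x=-10: |R|=0.0000
x=-100: |R|=0.0989
θ=9/10≥1/2 ⇒ |1+1/10x|<|1−9/10x| ∀x<0 ⇒ unbounded interval.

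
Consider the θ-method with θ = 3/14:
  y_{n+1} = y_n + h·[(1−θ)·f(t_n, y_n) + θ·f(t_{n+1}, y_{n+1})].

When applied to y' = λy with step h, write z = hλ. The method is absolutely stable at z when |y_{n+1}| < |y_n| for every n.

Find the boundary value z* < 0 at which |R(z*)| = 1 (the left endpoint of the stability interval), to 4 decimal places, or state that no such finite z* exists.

Set f=λy, z=hλ:
  y_{n+1} = y_n + z·[11/14·y_n + 3/14·y_{n+1}] ⇒ (1 − 3/14z)y_{n+1} = (1 + 11/14z)y_n
  ⇒ R(z) = (1 + 11/14z)/(1 − 3/14z).

Boundary: |R(x)|=1, x<0.
x=-0.43: |R|=0.6063
R=−1: 1+11/14x = −1+3/14x ⇒ -4/7x=2 ⇒ x=2/(-4/7)=-3.5000
Confirm numerically:
  x=-2.840: |R|=0.76554 <1
  x=-2.257: |R|=0.52126 <1
  x=-1.782: |R|=0.28957 <1
  x=-3.684: |R|=1.05876 >1
  x=-3.679: |R|=1.05720 >1
  x=-3.601: |R|=1.03258 >1
Stable set (-3.5000, 0).

left endpoint -3.5000.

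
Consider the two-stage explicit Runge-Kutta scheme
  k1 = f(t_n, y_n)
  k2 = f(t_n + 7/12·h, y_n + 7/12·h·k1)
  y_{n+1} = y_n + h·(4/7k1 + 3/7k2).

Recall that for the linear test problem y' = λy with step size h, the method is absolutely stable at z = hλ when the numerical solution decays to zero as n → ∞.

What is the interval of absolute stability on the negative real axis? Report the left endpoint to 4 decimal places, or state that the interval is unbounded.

z∈(-4.0000,0).

On y'=λy, z=hλ:
  k1=λy_n ⇒ h·k1=z·y_n;  k2=λ(1+7/12z)y_n ⇒ h·k2=z(1+7/12z)y_n
  y_{n+1}/y_n = 1 + 4/7z + 3/7z(1+7/12z) = 1 + z + 1/4z²
  ⇒ R(z) = 1 + z + 1/4z².

Find x<0 with |R(x)|<1.
x=-0.39: |R|=0.6480
R=1: x+1/4x²=0 ⇒ x=−4=-4.0000; min R=1−1/(4·1/4)=0.0000>−1
Confirm numerically:
  x=-3.532: |R|=0.58676 <1
  x=-2.813: |R|=0.16524 <1
  x=-2.436: |R|=0.04752 <1
  x=-2.189: |R|=0.00893 <1
  x=-4.562: |R|=1.64096 >1
  x=-4.470: |R|=1.52522 >1
  x=-4.323: |R|=1.34908 >1
Interval (-4.0000, 0).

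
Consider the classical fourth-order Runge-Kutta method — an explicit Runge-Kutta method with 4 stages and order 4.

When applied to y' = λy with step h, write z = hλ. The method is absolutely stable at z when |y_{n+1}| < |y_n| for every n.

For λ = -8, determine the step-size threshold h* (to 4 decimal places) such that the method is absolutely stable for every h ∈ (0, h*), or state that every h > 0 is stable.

With y'=λy (z=hλ):
  order 4, 4-stage ⇒ R(z)=1+z+z^2/2+z^3/6+z^4/24
  (e.g. R(-1.66)=0.27181, |R|=0.27181)

Find x<0 with |R(x)|<1.
x=-1.66: |R|=0.2718
|R(-2.74)|=0.9338 |R(-2.16)|=0.4002 |R(-1.64)|=0.2711
Bisect:
  x_lo=-3.6339 |R|=3.2368  x_hi=-0.3974 |R|=0.6722
  mid=-2.01565 |R|=0.33867 →hi
  mid=-2.82478 |R|=1.06118 →lo
  mid=-2.42021 |R|=0.57536 →hi
  mid=-2.62249 |R|=0.78104 →hi
  mid=-2.72364 |R|=0.91095 →hi
  mid=-2.77421 |R|=0.98341 →hi
  mid=-2.79949 |R|=1.02162 →lo
  mid=-2.78685 |R|=1.00235 →lo
  mid=-2.78053 |R|=0.99284 →hi
  ...
  [-2.78547,-2.78527] ⇒ x*=-2.7853
Stable set (-2.7853, 0).

(-2.7853,0); λ=-8 ⇒ h* = 0.3482.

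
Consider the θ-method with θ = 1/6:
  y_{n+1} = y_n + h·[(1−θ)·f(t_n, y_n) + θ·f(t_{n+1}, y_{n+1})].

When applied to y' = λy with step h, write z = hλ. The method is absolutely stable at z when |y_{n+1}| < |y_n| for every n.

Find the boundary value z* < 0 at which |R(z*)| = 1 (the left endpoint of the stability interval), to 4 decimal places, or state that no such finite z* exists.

On y'=λy, z=hλ:
  y_{n+1} = y_n + z·[5/6·y_n + 1/6·y_{n+1}] ⇒ (1 − 1/6z)y_{n+1} = (1 + 5/6z)y_n
  R(z) = (1 + 5/6z)/(1 − 1/6z).

Find x<0 with |R(x)|<1.
x=-1.37: |R|=0.1153
R=−1: 1+5/6x = −1+1/6x ⇒ -2/3x=2 ⇒ x=2/(-2/3)=-3.0000
Confirm numerically:
  x=-2.271: |R|=0.64744 <1
  x=-2.084: |R|=0.54676 <1
  x=-2.016: |R|=0.50898 <1
  x=-1.851: |R|=0.41460 <1
  x=-3.520: |R|=1.21849 >1
  x=-3.027: |R|=1.01196 >1
Stable set (-3.0000, 0).

z* = -3.0000.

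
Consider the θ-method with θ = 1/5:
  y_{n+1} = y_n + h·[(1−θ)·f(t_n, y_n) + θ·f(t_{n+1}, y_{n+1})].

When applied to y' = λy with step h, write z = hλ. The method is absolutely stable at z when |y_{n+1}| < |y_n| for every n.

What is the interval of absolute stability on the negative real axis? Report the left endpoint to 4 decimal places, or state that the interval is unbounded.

On y'=λy, z=hλ:
  y_{n+1} = y_n + z·[4/5·y_n + 1/5·y_{n+1}] ⇒ (1 − 1/5z)y_{n+1} = (1 + 4/5z)y_n
  so R(z) = (1 + 4/5z)/(1 − 1/5z).

Find x<0 with |R(x)|<1.
x=-1.57: |R|=0.1948
R=−1: 1+4/5x = −1+1/5x ⇒ -3/5x=2 ⇒ x=2/(-3/5)=-3.3333
Confirm numerically:
  x=-2.875: |R|=0.82540 <1
  x=-2.621: |R|=0.71959 <1
  x=-3.842: |R|=1.17259 >1
  x=-3.788: |R|=1.15521 >1
So |R|<1 on (-3.3333, 0).

z∈(-3.3333,0).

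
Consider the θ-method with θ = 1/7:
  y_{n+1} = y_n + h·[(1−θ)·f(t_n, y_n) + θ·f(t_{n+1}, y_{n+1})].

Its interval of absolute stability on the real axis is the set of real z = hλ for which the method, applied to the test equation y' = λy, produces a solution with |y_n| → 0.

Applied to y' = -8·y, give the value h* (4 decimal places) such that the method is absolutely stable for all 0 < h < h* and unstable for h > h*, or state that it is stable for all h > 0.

Test eqn y'=λy, z=hλ:
  y_{n+1} = y_n + z·[6/7·y_n + 1/7·y_{n+1}] ⇒ (1 − 1/7z)y_{n+1} = (1 + 6/7z)y_n
  ⇒ R(z) = (1 + 6/7z)/(1 − 1/7z).

Need |R(x)|<1, x<0.
x=-0.71: |R|=0.3554
R=−1: 1+6/7x = −1+1/7x ⇒ -5/7x=2 ⇒ x=2/(-5/7)=-2.8000
Confirm numerically:
  x=-2.370: |R|=0.77054 <1
  x=-1.950: |R|=0.52514 <1
  x=-1.852: |R|=0.46453 <1
  x=-1.441: |R|=0.19500 <1
  x=-3.313: |R|=1.24872 >1
  x=-3.256: |R|=1.22231 >1
  x=-2.966: |R|=1.08328 >1
Interval (-2.8000, 0).

(-2.8000,0); λ=-8 ⇒ h* = (14/5)/8 = 0.3500.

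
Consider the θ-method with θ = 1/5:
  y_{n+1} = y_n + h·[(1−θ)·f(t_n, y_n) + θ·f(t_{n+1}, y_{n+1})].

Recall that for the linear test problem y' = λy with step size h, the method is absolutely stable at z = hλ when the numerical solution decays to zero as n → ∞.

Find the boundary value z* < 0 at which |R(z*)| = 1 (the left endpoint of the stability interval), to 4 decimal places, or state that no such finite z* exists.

left endpoint -3.3333.

Test eqn y'=λy, z=hλ:
  y_{n+1} = y_n + z·[4/5·y_n + 1/5·y_{n+1}] ⇒ (1 − 1/5z)y_{n+1} = (1 + 4/5z)y_n
  so R(z) = (1 + 4/5z)/(1 − 1/5z).

Solve |R(x)|<1 on ℝ⁻.
x=-1.14: |R|=0.0717
R=−1: 1+4/5x = −1+1/5x ⇒ -3/5x=2 ⇒ x=2/(-3/5)=-3.3333
Confirm numerically:
  x=-2.527: |R|=0.67862 <1
  x=-2.326: |R|=0.58750 <1
  x=-2.312: |R|=0.58096 <1
  x=-2.055: |R|=0.45641 <1
  x=-3.663: |R|=1.11416 >1
  x=-3.363: |R|=1.01064 >1
So |R|<1 on (-3.3333, 0).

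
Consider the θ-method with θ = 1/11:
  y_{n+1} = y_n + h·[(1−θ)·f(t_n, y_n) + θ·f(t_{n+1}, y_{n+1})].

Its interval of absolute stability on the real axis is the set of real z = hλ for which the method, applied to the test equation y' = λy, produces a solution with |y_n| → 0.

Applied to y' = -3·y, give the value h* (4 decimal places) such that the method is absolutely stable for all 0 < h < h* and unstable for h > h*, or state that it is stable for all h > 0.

(-2.4444,0); λ=-3 ⇒ h* = (22/9)/3 = 0.8148.

With y'=λy (z=hλ):
  y_{n+1} = y_n + z·[10/11·y_n + 1/11·y_{n+1}] ⇒ (1 − 1/11z)y_{n+1} = (1 + 10/11z)y_n
  so R(z) = (1 + 10/11z)/(1 − 1/11z).

Need |R(x)|<1, x<0.
x=-1.74: |R|=0.5024
R=−1: 1+10/11x = −1+1/11x ⇒ -9/11x=2 ⇒ x=2/(-9/11)=-2.4444
Confirm numerically:
  x=-1.959: |R|=0.66286 <1
  x=-1.743: |R|=0.50459 <1
  x=-1.205: |R|=0.08603 <1
  x=-2.722: |R|=1.18204 >1
  x=-2.523: |R|=1.05228 >1
  x=-2.501: |R|=1.03770 >1
Interval (-2.4444, 0).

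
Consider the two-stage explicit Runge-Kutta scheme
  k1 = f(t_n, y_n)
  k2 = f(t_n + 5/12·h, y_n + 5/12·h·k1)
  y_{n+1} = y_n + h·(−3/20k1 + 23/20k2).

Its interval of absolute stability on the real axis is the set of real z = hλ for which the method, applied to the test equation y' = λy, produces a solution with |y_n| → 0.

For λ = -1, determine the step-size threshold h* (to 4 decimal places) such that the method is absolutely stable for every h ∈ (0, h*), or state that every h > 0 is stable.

Set f=λy, z=hλ:
  k1=λy_n ⇒ h·k1=z·y_n;  k2=λ(1+5/12z)y_n ⇒ h·k2=z(1+5/12z)y_n
  y_{n+1}/y_n = 1 − 3/20z + 23/20z(1+5/12z) = 1 + z + 23/48z²
  Hence R(z) = 1 + z + 23/48z².

Boundary: |R(x)|=1, x<0.
x=-1.07: |R|=0.4786
R=1: x+23/48x²=0 ⇒ x=−48/23=-2.0870; min R=1−1/(4·23/48)=0.4783>−1
Confirm numerically:
  x=-1.377: |R|=0.53156 <1
  x=-1.295: |R|=0.50857 <1
  x=-0.855: |R|=0.49528 <1
  x=-2.567: |R|=1.59046 >1
  x=-2.298: |R|=1.23239 >1
  x=-2.123: |R|=1.03667 >1
Stable set (-2.0870, 0).

(-2.0870,0); λ=-1 ⇒ h* = (48/23)/1 = 2.0870.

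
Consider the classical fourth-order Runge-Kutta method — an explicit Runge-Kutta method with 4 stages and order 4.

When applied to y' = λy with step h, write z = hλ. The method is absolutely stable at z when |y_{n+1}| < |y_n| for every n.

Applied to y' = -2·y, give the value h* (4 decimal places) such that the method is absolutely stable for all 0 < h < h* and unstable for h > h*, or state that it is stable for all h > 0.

With y'=λy (z=hλ):
  order 4, 4-stage ⇒ R(z)=1+z+z^2/2+z^3/6+z^4/24
  (e.g. R(-1.76)=0.27997, |R|=0.27997)

Need |R(x)|<1, x<0.
x=-1.76: |R|=0.2800
|R(-3.01)|=1.3951 |R(-2.24)|=0.4446 |R(-1.21)|=0.3161
Bisect:
  x_lo=-3.1717 |R|=1.7569  x_hi=-0.2512 |R|=0.7779
  mid=-1.71145 |R|=0.27507 →hi
  mid=-2.44157 |R|=0.59395 →hi
  mid=-2.80662 |R|=1.03264 →lo
  mid=-2.62409 |R|=0.78295 →hi
  mid=-2.71536 |R|=0.89958 →hi
  mid=-2.76099 |R|=0.96398 →hi
  mid=-2.78381 |R|=0.99776 →hi
  mid=-2.79522 |R|=1.01506 →lo
  ...
  [-2.78541,-2.78523] ⇒ x*=-2.7853
Interval (-2.7853, 0).

(-2.7853,0); λ=-2 ⇒ h* = 1.3926.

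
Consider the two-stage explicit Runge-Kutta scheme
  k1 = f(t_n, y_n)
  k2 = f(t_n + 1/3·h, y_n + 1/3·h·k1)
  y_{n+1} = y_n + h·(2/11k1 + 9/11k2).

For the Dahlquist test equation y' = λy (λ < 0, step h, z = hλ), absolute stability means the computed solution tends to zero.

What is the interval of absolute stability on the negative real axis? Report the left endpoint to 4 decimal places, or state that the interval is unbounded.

On y'=λy, z=hλ:
  k1=λy_n ⇒ h·k1=z·y_n;  k2=λ(1+1/3z)y_n ⇒ h·k2=z(1+1/3z)y_n
  y_{n+1}/y_n = 1 + 2/11z + 9/11z(1+1/3z) = 1 + z + 3/11z²
  ⇒ R(z) = 1 + z + 3/11z².

Boundary: |R(x)|=1, x<0.
x=-1.73: |R|=0.0862
R=1: x+3/11x²=0 ⇒ x=−11/3=-3.6667; min R=1−1/(4·3/11)=0.0833>−1
Confirm numerically:
  x=-3.566: |R|=0.90210 <1
  x=-3.143: |R|=0.55112 <1
  x=-2.858: |R|=0.36968 <1
  x=-1.569: |R|=0.10239 <1
  x=-3.931: |R|=1.28339 >1
  x=-3.742: |R|=1.07688 >1
Interval (-3.6667, 0).

z∈(-3.6667,0).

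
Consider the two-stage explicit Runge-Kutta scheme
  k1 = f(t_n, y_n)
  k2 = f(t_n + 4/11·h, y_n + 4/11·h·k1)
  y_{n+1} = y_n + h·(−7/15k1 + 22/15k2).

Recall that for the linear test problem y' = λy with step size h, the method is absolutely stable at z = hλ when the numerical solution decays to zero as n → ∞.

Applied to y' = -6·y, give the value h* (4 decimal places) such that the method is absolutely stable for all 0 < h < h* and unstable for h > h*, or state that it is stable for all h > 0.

With y'=λy (z=hλ):
  k1=λy_n ⇒ h·k1=z·y_n;  k2=λ(1+4/11z)y_n ⇒ h·k2=z(1+4/11z)y_n
  y_{n+1}/y_n = 1 − 7/15z + 22/15z(1+4/11z) = 1 + z + 8/15z²
  ⇒ R(z) = 1 + z + 8/15z².

Solve |R(x)|<1 on ℝ⁻.
x=-0.8: |R|=0.5413
R=1: x+8/15x²=0 ⇒ x=−15/8=-1.8750; min R=1−1/(4·8/15)=0.5312>−1
Confirm numerically:
  x=-1.596: |R|=0.76252 <1
  x=-1.350: |R|=0.62200 <1
  x=-1.006: |R|=0.53375 <1
  x=-0.887: |R|=0.53261 <1
  x=-2.094: |R|=1.24458 >1
  x=-1.924: |R|=1.05028 >1
Stable set (-1.8750, 0).

(-1.8750,0); λ=-6 ⇒ h* = (15/8)/6 = 0.3125.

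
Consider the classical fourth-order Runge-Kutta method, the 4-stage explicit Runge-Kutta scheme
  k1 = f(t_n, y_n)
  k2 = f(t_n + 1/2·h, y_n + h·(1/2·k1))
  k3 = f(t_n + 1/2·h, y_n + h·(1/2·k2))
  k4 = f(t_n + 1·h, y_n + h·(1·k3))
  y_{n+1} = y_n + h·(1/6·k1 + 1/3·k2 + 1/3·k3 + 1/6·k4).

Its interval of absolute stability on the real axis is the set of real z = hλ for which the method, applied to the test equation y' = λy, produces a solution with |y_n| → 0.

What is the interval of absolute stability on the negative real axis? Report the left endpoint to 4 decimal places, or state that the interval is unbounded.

z∈(-2.7853,0).

Set f=λy, z=hλ:
  order 4, 4-stage ⇒ R(z)=1+z+z^2/2+z^3/6+z^4/24
  (e.g. R(-0.33)=0.71895, |R|=0.71895)

Solve |R(x)|<1 on ℝ⁻.
x=-0.33: |R|=0.7190
|R(-2.35)|=0.5190 |R(-1.61)|=0.2705 |R(-1.3)|=0.2978
Bisect:
  x_lo=-3.1769 |R|=1.7697  x_hi=-0.2236 |R|=0.7997
  mid=-1.70022 |R|=0.27419 →hi
  mid=-2.43854 |R|=0.59127 →hi
  mid=-2.80770 |R|=1.03432 →lo
  mid=-2.62312 |R|=0.78179 →hi
  mid=-2.71541 |R|=0.89965 →hi
  mid=-2.76156 |R|=0.96480 →hi
  mid=-2.78463 |R|=0.99900 →hi
  mid=-2.79617 |R|=1.01652 →lo
  ...
  [-2.78535,-2.78517] ⇒ x*=-2.7853
Interval (-2.7853, 0).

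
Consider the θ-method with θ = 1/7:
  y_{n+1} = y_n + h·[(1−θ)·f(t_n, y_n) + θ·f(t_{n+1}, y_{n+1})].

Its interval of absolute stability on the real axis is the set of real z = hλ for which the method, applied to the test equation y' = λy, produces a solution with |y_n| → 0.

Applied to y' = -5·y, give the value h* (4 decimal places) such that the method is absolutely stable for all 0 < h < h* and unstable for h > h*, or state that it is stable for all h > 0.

Test eqn y'=λy, z=hλ:
  y_{n+1} = y_n + z·[6/7·y_n + 1/7·y_{n+1}] ⇒ (1 − 1/7z)y_{n+1} = (1 + 6/7z)y_n
  so R(z) = (1 + 6/7z)/(1 − 1/7z).

Solve |R(x)|<1 on ℝ⁻.
x=-0.42: |R|=0.6038
R=−1: 1+6/7x = −1+1/7x ⇒ -5/7x=2 ⇒ x=2/(-5/7)=-2.8000
Confirm numerically:
  x=-2.026: |R|=0.57124 <1
  x=-1.631: |R|=0.32279 <1
  x=-1.594: |R|=0.29835 <1
  x=-3.302: |R|=1.24364 >1
  x=-3.198: |R|=1.19514 >1
  x=-3.038: |R|=1.11855 >1
So |R|<1 on (-2.8000, 0).

(-2.8000,0); λ=-5 ⇒ h* = (14/5)/5 = 0.5600.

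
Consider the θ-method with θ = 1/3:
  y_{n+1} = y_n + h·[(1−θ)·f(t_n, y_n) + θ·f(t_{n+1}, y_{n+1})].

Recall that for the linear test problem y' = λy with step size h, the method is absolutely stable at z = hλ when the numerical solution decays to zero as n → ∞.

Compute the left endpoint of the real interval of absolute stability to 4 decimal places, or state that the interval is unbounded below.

z* = -6.0000.

On y'=λy, z=hλ:
  y_{n+1} = y_n + z·[2/3·y_n + 1/3·y_{n+1}] ⇒ (1 − 1/3z)y_{n+1} = (1 + 2/3z)y_n
  ⇒ R(z) = (1 + 2/3z)/(1 − 1/3z).

Boundary: |R(x)|=1, x<0.
x=-1.11: |R|=0.1898
R=−1: 1+2/3x = −1+1/3x ⇒ -1/3x=2 ⇒ x=2/(-1/3)=-6.0000
Confirm numerically:
  x=-5.129: |R|=0.89285 <1
  x=-4.991: |R|=0.87373 <1
  x=-3.725: |R|=0.66171 <1
  x=-3.134: |R|=0.53277 <1
  x=-6.328: |R|=1.03516 >1
  x=-6.182: |R|=1.01982 >1
  x=-6.032: |R|=1.00354 >1
So |R|<1 on (-6.0000, 0).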